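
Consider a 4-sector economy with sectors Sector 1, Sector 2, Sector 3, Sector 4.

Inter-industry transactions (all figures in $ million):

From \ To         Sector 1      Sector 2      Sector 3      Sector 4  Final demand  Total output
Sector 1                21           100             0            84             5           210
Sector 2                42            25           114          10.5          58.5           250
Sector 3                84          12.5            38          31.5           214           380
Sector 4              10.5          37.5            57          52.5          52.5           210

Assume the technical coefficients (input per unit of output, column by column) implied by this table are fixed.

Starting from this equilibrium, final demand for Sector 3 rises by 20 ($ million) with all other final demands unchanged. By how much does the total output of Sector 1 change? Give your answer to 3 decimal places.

Technical coefficients a_ij = z_ij / X_j:
  a_11 = 21/210 = 0.10, a_21 = 42/210 = 0.20, a_31 = 84/210 = 0.40, a_41 = 10.5/210 = 0.05
  a_12 = 100/250 = 0.40, a_22 = 25/250 = 0.10, a_32 = 12.5/250 = 0.05, a_42 = 37.5/250 = 0.15
  a_13 = 0/380 = 0.00, a_23 = 114/380 = 0.30, a_33 = 38/380 = 0.10, a_43 = 57/380 = 0.15
  a_14 = 84/210 = 0.40, a_24 = 10.5/210 = 0.05, a_34 = 31.5/210 = 0.15, a_44 = 52.5/210 = 0.25
I − A =
  [   0.90    -0.40     0.00    -0.40]
  [  -0.20     0.90    -0.30    -0.05]
  [  -0.40    -0.05     0.90    -0.15]
  [  -0.05    -0.15    -0.15     0.75]
Compute the cofactors C_ij = (−1)^(i+j)·(3×3 minor ij) of I−A; the adjugate is their transpose:
adj(I−A) = Cᵀ =
  [ 0.562125   0.318000   0.165000   0.354000]
  [ 0.228000   0.545250   0.215250   0.201000]
  [ 0.285875   0.200000   0.509750   0.267750]
  [ 0.140250   0.170250   0.156000   0.595500]
det(I−A) = Σ_j (I−A)_1j·C_1j = (0.90)(0.562125) + (-0.40)(0.228000) + (0.00)(0.285875) + (-0.40)(0.140250) = 0.3586125
(I − A)⁻¹ = adj(I−A) / det(I−A) ≈
  [   1.5675     0.8868     0.4601     0.9871]
  [   0.6358     1.5204     0.6002     0.5605]
  [   0.7972     0.5577     1.4215     0.7466]
  [   0.3911     0.4747     0.4350     1.6606]
Δx = (I − A)⁻¹ Δd with Δd having +20 in the Sector 3 component and 0 elsewhere.
So Δx_1 = L_13 · (+20), where L_13 = adj(I−A)_13 / det(I−A) = 0.165000 / 0.3586125.
Δx_1 = 0.165000 × (+20) / 0.3586125 = 3.30 / 0.3586125 ≈ 9.202.

Δx_1 = 9.202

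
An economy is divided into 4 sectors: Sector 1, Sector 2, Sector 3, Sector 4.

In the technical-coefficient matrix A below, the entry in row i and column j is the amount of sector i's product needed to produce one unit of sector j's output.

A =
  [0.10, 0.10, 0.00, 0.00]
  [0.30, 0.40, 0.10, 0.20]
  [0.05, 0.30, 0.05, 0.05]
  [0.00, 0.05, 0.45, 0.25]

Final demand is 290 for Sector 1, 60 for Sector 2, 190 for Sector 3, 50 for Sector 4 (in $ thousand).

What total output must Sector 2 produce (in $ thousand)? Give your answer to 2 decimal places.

x_2 = 459.02

I − A =
  [   0.90    -0.10     0.00     0.00]
  [  -0.30     0.60    -0.10    -0.20]
  [  -0.05    -0.30     0.95    -0.05]
  [   0.00    -0.05    -0.45     0.75]
Compute the cofactors C_ij = (−1)^(i+j)·(3×3 minor ij) of I−A; the adjugate is their transpose:
adj(I−A) = Cᵀ =
  [ 0.35475   0.06900   0.01650   0.01950]
  [ 0.21525   0.62100   0.14850   0.17550]
  [ 0.09025   0.20850   0.37350   0.08050]
  [ 0.06850   0.16650   0.23400   0.45700]
det(I−A) = Σ_j (I−A)_1j·C_1j = (0.90)(0.35475) + (-0.10)(0.21525) + (0.00)(0.09025) + (0.00)(0.06850) = 0.29775
(I − A)⁻¹ = adj(I−A) / det(I−A) ≈
  [   1.1914     0.2317     0.0554     0.0655]
  [   0.7229     2.0856     0.4987     0.5894]
  [   0.3031     0.7003     1.2544     0.2704]
  [   0.2301     0.5592     0.7859     1.5348]
x = (I − A)⁻¹ d = adj(I−A)·d / det(I−A), with det(I−A) = 0.29775:
  x_1 = (0.35475·290 + 0.06900·60 + 0.01650·190 + 0.01950·50) / 0.29775 = 111.1275 / 0.29775 ≈ 373.22
  x_2 = (0.21525·290 + 0.62100·60 + 0.14850·190 + 0.17550·50) / 0.29775 = 136.6725 / 0.29775 ≈ 459.02
  x_3 = (0.09025·290 + 0.20850·60 + 0.37350·190 + 0.08050·50) / 0.29775 = 113.6725 / 0.29775 ≈ 381.77
  x_4 = (0.06850·290 + 0.16650·60 + 0.23400·190 + 0.45700·50) / 0.29775 = 97.165 / 0.29775 ≈ 326.33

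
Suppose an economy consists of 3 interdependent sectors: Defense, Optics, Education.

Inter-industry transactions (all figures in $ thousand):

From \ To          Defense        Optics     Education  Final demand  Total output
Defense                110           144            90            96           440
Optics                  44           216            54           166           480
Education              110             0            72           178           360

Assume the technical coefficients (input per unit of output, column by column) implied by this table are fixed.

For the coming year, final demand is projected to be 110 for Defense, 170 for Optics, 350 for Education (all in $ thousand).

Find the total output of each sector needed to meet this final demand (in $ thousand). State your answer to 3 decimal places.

Technical coefficients a_ij = z_ij / X_j:
  a_DD = 110/440 = 0.25, a_OD = 44/440 = 0.10, a_ED = 110/440 = 0.25
  a_DO = 144/480 = 0.30, a_OO = 216/480 = 0.45, a_EO = 0/480 = 0.00
  a_DE = 90/360 = 0.25, a_OE = 54/360 = 0.15, a_EE = 72/360 = 0.20
I − A =
  [   0.75    -0.30    -0.25]
  [  -0.10     0.55    -0.15]
  [  -0.25     0.00     0.80]
Cofactors of I−A, C_ij = (−1)^(i+j)·(minor ij) (rows/columns in the sector order above):
  C_11 = (0.55)(0.80) − (-0.15)(0.00) = 0.4400
  C_12 = −[(-0.10)(0.80) − (-0.15)(-0.25)] = 0.1175
  C_13 = (-0.10)(0.00) − (0.55)(-0.25) = 0.1375
  C_21 = −[(-0.30)(0.80) − (-0.25)(0.00)] = 0.2400
  C_22 = (0.75)(0.80) − (-0.25)(-0.25) = 0.5375
  C_23 = −[(0.75)(0.00) − (-0.30)(-0.25)] = 0.0750
  C_31 = (-0.30)(-0.15) − (-0.25)(0.55) = 0.1825
  C_32 = −[(0.75)(-0.15) − (-0.25)(-0.10)] = 0.1375
  C_33 = (0.75)(0.55) − (-0.30)(-0.10) = 0.3825
det(I−A) = Σ_j (I−A)_1j·C_1j = (0.75)(0.4400) + (-0.30)(0.1175) + (-0.25)(0.1375) = 0.260375
adj(I−A) = Cᵀ =
  [ 0.4400   0.2400   0.1825]
  [ 0.1175   0.5375   0.1375]
  [ 0.1375   0.0750   0.3825]
(I − A)⁻¹ = adj(I−A) / det(I−A) ≈
  [   1.6899     0.9217     0.7009]
  [   0.4513     2.0643     0.5281]
  [   0.5281     0.2880     1.4690]
x = (I − A)⁻¹ d = adj(I−A)·d / det(I−A), with det(I−A) = 0.260375:
  x_D = (0.4400·110 + 0.2400·170 + 0.1825·350) / 0.260375 = 153.075 / 0.260375 ≈ 587.902
  x_O = (0.1175·110 + 0.5375·170 + 0.1375·350) / 0.260375 = 152.425 / 0.260375 ≈ 585.406
  x_E = (0.1375·110 + 0.0750·170 + 0.3825·350) / 0.260375 = 161.75 / 0.260375 ≈ 621.219

x_D = 587.902, x_O = 585.406, x_E = 621.219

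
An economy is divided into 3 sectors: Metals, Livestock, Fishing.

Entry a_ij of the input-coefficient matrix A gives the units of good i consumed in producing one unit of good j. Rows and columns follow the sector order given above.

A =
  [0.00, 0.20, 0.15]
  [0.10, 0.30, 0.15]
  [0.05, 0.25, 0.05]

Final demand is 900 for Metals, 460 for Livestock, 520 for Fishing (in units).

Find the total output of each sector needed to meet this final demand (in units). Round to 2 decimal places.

x_1 = 1236.79, x_2 = 1022.74, x_3 = 881.61

I − A =
  [   1.00    -0.20    -0.15]
  [  -0.10     0.70    -0.15]
  [  -0.05    -0.25     0.95]
Cofactors of I−A, C_ij = (−1)^(i+j)·(minor ij) (rows/columns in the sector order above):
  C_11 = (0.70)(0.95) − (-0.15)(-0.25) = 0.6275
  C_12 = −[(-0.10)(0.95) − (-0.15)(-0.05)] = 0.1025
  C_13 = (-0.10)(-0.25) − (0.70)(-0.05) = 0.0600
  C_21 = −[(-0.20)(0.95) − (-0.15)(-0.25)] = 0.2275
  C_22 = (1.00)(0.95) − (-0.15)(-0.05) = 0.9425
  C_23 = −[(1.00)(-0.25) − (-0.20)(-0.05)] = 0.2600
  C_31 = (-0.20)(-0.15) − (-0.15)(0.70) = 0.1350
  C_32 = −[(1.00)(-0.15) − (-0.15)(-0.10)] = 0.1650
  C_33 = (1.00)(0.70) − (-0.20)(-0.10) = 0.6800
det(I−A) = Σ_j (I−A)_1j·C_1j = (1.00)(0.6275) + (-0.20)(0.1025) + (-0.15)(0.0600) = 0.5980
adj(I−A) = Cᵀ =
  [ 0.6275   0.2275   0.1350]
  [ 0.1025   0.9425   0.1650]
  [ 0.0600   0.2600   0.6800]
(I − A)⁻¹ = adj(I−A) / det(I−A) ≈
  [   1.0493     0.3804     0.2258]
  [   0.1714     1.5761     0.2759]
  [   0.1003     0.4348     1.1371]
x = (I − A)⁻¹ d = adj(I−A)·d / det(I−A), with det(I−A) = 0.5980:
  x_1 = (0.6275·900 + 0.2275·460 + 0.1350·520) / 0.5980 = 739.60 / 0.5980 ≈ 1236.79
  x_2 = (0.1025·900 + 0.9425·460 + 0.1650·520) / 0.5980 = 611.60 / 0.5980 ≈ 1022.74
  x_3 = (0.0600·900 + 0.2600·460 + 0.6800·520) / 0.5980 = 527.20 / 0.5980 ≈ 881.61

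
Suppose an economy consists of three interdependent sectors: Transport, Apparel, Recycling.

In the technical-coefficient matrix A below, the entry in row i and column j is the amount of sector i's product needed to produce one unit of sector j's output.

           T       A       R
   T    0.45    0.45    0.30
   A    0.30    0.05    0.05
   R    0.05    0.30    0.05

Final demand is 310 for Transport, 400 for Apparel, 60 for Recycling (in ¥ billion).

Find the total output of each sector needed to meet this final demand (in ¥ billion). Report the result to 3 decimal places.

I − A =
  [   0.55    -0.45    -0.30]
  [  -0.30     0.95    -0.05]
  [  -0.05    -0.30     0.95]
Cofactors of I−A, C_ij = (−1)^(i+j)·(minor ij) (rows/columns in the sector order above):
  C_11 = (0.95)(0.95) − (-0.05)(-0.30) = 0.8875
  C_12 = −[(-0.30)(0.95) − (-0.05)(-0.05)] = 0.2875
  C_13 = (-0.30)(-0.30) − (0.95)(-0.05) = 0.1375
  C_21 = −[(-0.45)(0.95) − (-0.30)(-0.30)] = 0.5175
  C_22 = (0.55)(0.95) − (-0.30)(-0.05) = 0.5075
  C_23 = −[(0.55)(-0.30) − (-0.45)(-0.05)] = 0.1875
  C_31 = (-0.45)(-0.05) − (-0.30)(0.95) = 0.3075
  C_32 = −[(0.55)(-0.05) − (-0.30)(-0.30)] = 0.1175
  C_33 = (0.55)(0.95) − (-0.45)(-0.30) = 0.3875
det(I−A) = Σ_j (I−A)_1j·C_1j = (0.55)(0.8875) + (-0.45)(0.2875) + (-0.30)(0.1375) = 0.3175
adj(I−A) = Cᵀ =
  [ 0.8875   0.5175   0.3075]
  [ 0.2875   0.5075   0.1175]
  [ 0.1375   0.1875   0.3875]
(I − A)⁻¹ = adj(I−A) / det(I−A) ≈
  [   2.7953     1.6299     0.9685]
  [   0.9055     1.5984     0.3701]
  [   0.4331     0.5906     1.2205]
x = (I − A)⁻¹ d = adj(I−A)·d / det(I−A), with det(I−A) = 0.3175:
  x_T = (0.8875·310 + 0.5175·400 + 0.3075·60) / 0.3175 = 500.575 / 0.3175 ≈ 1576.614
  x_A = (0.2875·310 + 0.5075·400 + 0.1175·60) / 0.3175 = 299.175 / 0.3175 ≈ 942.283
  x_R = (0.1375·310 + 0.1875·400 + 0.3875·60) / 0.3175 = 140.875 / 0.3175 ≈ 443.701

x_T = 1576.614, x_A = 942.283, x_R = 443.701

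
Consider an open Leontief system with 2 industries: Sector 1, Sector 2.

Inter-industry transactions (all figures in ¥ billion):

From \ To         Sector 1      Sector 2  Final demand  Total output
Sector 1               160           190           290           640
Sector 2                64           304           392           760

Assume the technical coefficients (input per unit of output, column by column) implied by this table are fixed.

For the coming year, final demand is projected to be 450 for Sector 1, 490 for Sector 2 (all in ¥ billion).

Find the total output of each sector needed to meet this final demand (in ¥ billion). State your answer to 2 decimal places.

x_1 = 923.53, x_2 = 970.59

Technical coefficients a_ij = z_ij / X_j:
  a_11 = 160/640 = 0.25, a_21 = 64/640 = 0.10
  a_12 = 190/760 = 0.25, a_22 = 304/760 = 0.40
I − A =
  [   0.75    -0.25]
  [  -0.10     0.60]
det(I−A) = (0.75)(0.60) − (-0.25)(-0.10) = 0.4250
adj(I−A) = [[0.60, 0.25], [0.10, 0.75]]
(I − A)⁻¹ = adj(I−A) / det(I−A) ≈
  [   1.4118     0.5882]
  [   0.2353     1.7647]
x = (I − A)⁻¹ d = adj(I−A)·d / det(I−A), with det(I−A) = 0.4250:
  x_1 = (0.60·450 + 0.25·490) / 0.4250 = 392.50 / 0.4250 ≈ 923.53
  x_2 = (0.10·450 + 0.75·490) / 0.4250 = 412.50 / 0.4250 ≈ 970.59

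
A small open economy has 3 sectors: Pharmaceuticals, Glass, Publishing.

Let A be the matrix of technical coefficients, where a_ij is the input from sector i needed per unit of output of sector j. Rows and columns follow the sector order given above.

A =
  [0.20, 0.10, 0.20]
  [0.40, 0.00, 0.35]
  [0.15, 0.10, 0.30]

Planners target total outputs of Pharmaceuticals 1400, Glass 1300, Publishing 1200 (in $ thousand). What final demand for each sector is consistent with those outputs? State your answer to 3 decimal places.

d_1 = 750.000, d_2 = 320.000, d_3 = 500.000

I − A =
  [   0.80    -0.10    -0.20]
  [  -0.40     1.00    -0.35]
  [  -0.15    -0.10     0.70]
d = (I − A) x:
  d_1 = (+0.80)·1400 + (-0.10)·1300 + (-0.20)·1200 = 750.000
  d_2 = (-0.40)·1400 + (+1.00)·1300 + (-0.35)·1200 = 320.000
  d_3 = (-0.15)·1400 + (-0.10)·1300 + (+0.70)·1200 = 500.000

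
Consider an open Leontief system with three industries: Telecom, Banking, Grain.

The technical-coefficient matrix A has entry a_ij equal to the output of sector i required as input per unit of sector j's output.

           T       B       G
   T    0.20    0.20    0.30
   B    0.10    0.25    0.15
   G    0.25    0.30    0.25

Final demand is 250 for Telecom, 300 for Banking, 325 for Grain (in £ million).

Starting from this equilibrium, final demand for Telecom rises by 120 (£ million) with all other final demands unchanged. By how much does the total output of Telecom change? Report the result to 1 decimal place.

I − A =
  [   0.80    -0.20    -0.30]
  [  -0.10     0.75    -0.15]
  [  -0.25    -0.30     0.75]
Cofactors of I−A, C_ij = (−1)^(i+j)·(minor ij) (rows/columns in the sector order above):
  C_11 = (0.75)(0.75) − (-0.15)(-0.30) = 0.5175
  C_12 = −[(-0.10)(0.75) − (-0.15)(-0.25)] = 0.1125
  C_13 = (-0.10)(-0.30) − (0.75)(-0.25) = 0.2175
  C_21 = −[(-0.20)(0.75) − (-0.30)(-0.30)] = 0.2400
  C_22 = (0.80)(0.75) − (-0.30)(-0.25) = 0.5250
  C_23 = −[(0.80)(-0.30) − (-0.20)(-0.25)] = 0.2900
  C_31 = (-0.20)(-0.15) − (-0.30)(0.75) = 0.2550
  C_32 = −[(0.80)(-0.15) − (-0.30)(-0.10)] = 0.1500
  C_33 = (0.80)(0.75) − (-0.20)(-0.10) = 0.5800
det(I−A) = Σ_j (I−A)_1j·C_1j = (0.80)(0.5175) + (-0.20)(0.1125) + (-0.30)(0.2175) = 0.32625
adj(I−A) = Cᵀ =
  [ 0.5175   0.2400   0.2550]
  [ 0.1125   0.5250   0.1500]
  [ 0.2175   0.2900   0.5800]
(I − A)⁻¹ = adj(I−A) / det(I−A) ≈
  [   1.5862     0.7356     0.7816]
  [   0.3448     1.6092     0.4598]
  [   0.6667     0.8889     1.7778]
Δx = (I − A)⁻¹ Δd with Δd having +120 in the Telecom component and 0 elsewhere.
So Δx_T = L_TT · (+120), where L_TT = adj(I−A)_TT / det(I−A) = 0.5175 / 0.32625.
Δx_T = 0.5175 × (+120) / 0.32625 = 62.10 / 0.32625 ≈ 190.3.

Δx_T = 190.3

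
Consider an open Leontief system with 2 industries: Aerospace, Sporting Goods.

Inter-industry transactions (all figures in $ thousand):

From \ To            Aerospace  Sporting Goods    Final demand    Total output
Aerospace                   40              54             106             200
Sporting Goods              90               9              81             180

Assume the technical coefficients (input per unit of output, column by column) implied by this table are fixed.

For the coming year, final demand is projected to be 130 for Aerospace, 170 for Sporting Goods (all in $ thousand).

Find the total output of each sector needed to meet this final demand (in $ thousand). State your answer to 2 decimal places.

Technical coefficients a_ij = z_ij / X_j:
  a_AA = 40/200 = 0.20, a_SA = 90/200 = 0.45
  a_AS = 54/180 = 0.30, a_SS = 9/180 = 0.05
I − A =
  [   0.80    -0.30]
  [  -0.45     0.95]
det(I−A) = (0.80)(0.95) − (-0.30)(-0.45) = 0.6250
adj(I−A) = [[0.95, 0.30], [0.45, 0.80]]
(I − A)⁻¹ = adj(I−A) / det(I−A) ≈
  [   1.5200     0.4800]
  [   0.7200     1.2800]
x = (I − A)⁻¹ d = adj(I−A)·d / det(I−A), with det(I−A) = 0.6250:
  x_A = (0.95·130 + 0.30·170) / 0.6250 = 174.50 / 0.6250 = 279.20
  x_S = (0.45·130 + 0.80·170) / 0.6250 = 194.50 / 0.6250 = 311.20

x_A = 279.20, x_S = 311.20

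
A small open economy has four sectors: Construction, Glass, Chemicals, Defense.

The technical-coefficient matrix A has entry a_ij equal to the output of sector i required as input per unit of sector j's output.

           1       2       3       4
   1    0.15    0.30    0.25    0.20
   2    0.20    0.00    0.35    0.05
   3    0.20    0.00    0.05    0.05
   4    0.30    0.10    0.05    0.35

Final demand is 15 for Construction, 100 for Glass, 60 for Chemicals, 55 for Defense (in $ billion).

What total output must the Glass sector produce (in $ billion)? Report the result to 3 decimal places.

x_2 = 178.336

I − A =
  [   0.85    -0.30    -0.25    -0.20]
  [  -0.20     1.00    -0.35    -0.05]
  [  -0.20     0.00     0.95    -0.05]
  [  -0.30    -0.10    -0.05     0.65]
Compute the cofactors C_ij = (−1)^(i+j)·(3×3 minor ij) of I−A; the adjugate is their transpose:
adj(I−A) = Cᵀ =
  [ 0.60850   0.20475   0.24725   0.22200]
  [ 0.18850   0.42750   0.21275   0.10725]
  [ 0.14500   0.05175   0.44075   0.08250]
  [ 0.32100   0.16425   0.18075   0.67950]
det(I−A) = Σ_j (I−A)_1j·C_1j = (0.85)(0.60850) + (-0.30)(0.18850) + (-0.25)(0.14500) + (-0.20)(0.32100) = 0.360225
(I − A)⁻¹ = adj(I−A) / det(I−A) ≈
  [   1.6892     0.5684     0.6864     0.6163]
  [   0.5233     1.1868     0.5906     0.2977]
  [   0.4025     0.1437     1.2235     0.2290]
  [   0.8911     0.4560     0.5018     1.8863]
x = (I − A)⁻¹ d = adj(I−A)·d / det(I−A), with det(I−A) = 0.360225:
  x_1 = (0.60850·15 + 0.20475·100 + 0.24725·60 + 0.22200·55) / 0.360225 = 56.6475 / 0.360225 ≈ 157.256
  x_2 = (0.18850·15 + 0.42750·100 + 0.21275·60 + 0.10725·55) / 0.360225 = 64.24125 / 0.360225 ≈ 178.336
  x_3 = (0.14500·15 + 0.05175·100 + 0.44075·60 + 0.08250·55) / 0.360225 = 38.3325 / 0.360225 ≈ 106.413
  x_4 = (0.32100·15 + 0.16425·100 + 0.18075·60 + 0.67950·55) / 0.360225 = 69.4575 / 0.360225 ≈ 192.817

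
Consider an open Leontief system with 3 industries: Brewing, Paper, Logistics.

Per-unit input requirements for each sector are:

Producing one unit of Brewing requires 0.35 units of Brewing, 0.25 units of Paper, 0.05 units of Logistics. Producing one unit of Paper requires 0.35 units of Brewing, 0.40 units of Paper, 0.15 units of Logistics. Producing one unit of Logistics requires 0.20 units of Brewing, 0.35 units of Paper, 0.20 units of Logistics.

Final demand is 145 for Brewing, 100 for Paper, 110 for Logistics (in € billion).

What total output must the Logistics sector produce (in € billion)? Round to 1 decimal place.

I − A =
  [   0.65    -0.35    -0.20]
  [  -0.25     0.60    -0.35]
  [  -0.05    -0.15     0.80]
Cofactors of I−A, C_ij = (−1)^(i+j)·(minor ij) (rows/columns in the sector order above):
  C_11 = (0.60)(0.80) − (-0.35)(-0.15) = 0.4275
  C_12 = −[(-0.25)(0.80) − (-0.35)(-0.05)] = 0.2175
  C_13 = (-0.25)(-0.15) − (0.60)(-0.05) = 0.0675
  C_21 = −[(-0.35)(0.80) − (-0.20)(-0.15)] = 0.3100
  C_22 = (0.65)(0.80) − (-0.20)(-0.05) = 0.5100
  C_23 = −[(0.65)(-0.15) − (-0.35)(-0.05)] = 0.1150
  C_31 = (-0.35)(-0.35) − (-0.20)(0.60) = 0.2425
  C_32 = −[(0.65)(-0.35) − (-0.20)(-0.25)] = 0.2775
  C_33 = (0.65)(0.60) − (-0.35)(-0.25) = 0.3025
det(I−A) = Σ_j (I−A)_1j·C_1j = (0.65)(0.4275) + (-0.35)(0.2175) + (-0.20)(0.0675) = 0.18825
adj(I−A) = Cᵀ =
  [ 0.4275   0.3100   0.2425]
  [ 0.2175   0.5100   0.2775]
  [ 0.0675   0.1150   0.3025]
(I − A)⁻¹ = adj(I−A) / det(I−A) ≈
  [   2.2709     1.6467     1.2882]
  [   1.1554     2.7092     1.4741]
  [   0.3586     0.6109     1.6069]
x = (I − A)⁻¹ d = adj(I−A)·d / det(I−A), with det(I−A) = 0.18825:
  x_B = (0.4275·145 + 0.3100·100 + 0.2425·110) / 0.18825 = 119.6625 / 0.18825 ≈ 635.7
  x_P = (0.2175·145 + 0.5100·100 + 0.2775·110) / 0.18825 = 113.0625 / 0.18825 ≈ 600.6
  x_L = (0.0675·145 + 0.1150·100 + 0.3025·110) / 0.18825 = 54.5625 / 0.18825 ≈ 289.8

x_L = 289.8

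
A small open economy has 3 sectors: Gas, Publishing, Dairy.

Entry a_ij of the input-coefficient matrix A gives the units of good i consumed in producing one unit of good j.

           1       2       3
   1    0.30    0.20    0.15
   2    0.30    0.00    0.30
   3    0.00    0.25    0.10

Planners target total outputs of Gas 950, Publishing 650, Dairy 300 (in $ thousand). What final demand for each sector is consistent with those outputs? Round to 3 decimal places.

d_1 = 490.000, d_2 = 275.000, d_3 = 107.500

I − A =
  [   0.70    -0.20    -0.15]
  [  -0.30     1.00    -0.30]
  [   0.00    -0.25     0.90]
d = (I − A) x:
  d_1 = (+0.70)·950 + (-0.20)·650 + (-0.15)·300 = 490.000
  d_2 = (-0.30)·950 + (+1.00)·650 + (-0.30)·300 = 275.000
  d_3 = (+0.00)·950 + (-0.25)·650 + (+0.90)·300 = 107.500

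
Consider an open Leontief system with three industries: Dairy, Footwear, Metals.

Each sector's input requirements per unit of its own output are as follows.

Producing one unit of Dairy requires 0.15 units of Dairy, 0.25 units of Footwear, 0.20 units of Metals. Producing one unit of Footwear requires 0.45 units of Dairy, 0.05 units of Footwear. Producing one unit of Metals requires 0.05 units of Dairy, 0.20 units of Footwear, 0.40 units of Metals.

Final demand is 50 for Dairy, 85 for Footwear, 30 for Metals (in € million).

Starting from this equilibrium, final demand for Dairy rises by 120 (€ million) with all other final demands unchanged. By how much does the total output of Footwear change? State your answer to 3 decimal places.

Δx_F = 58.537

I − A =
  [   0.85    -0.45    -0.05]
  [  -0.25     0.95    -0.20]
  [  -0.20     0.00     0.60]
Cofactors of I−A, C_ij = (−1)^(i+j)·(minor ij) (rows/columns in the sector order above):
  C_11 = (0.95)(0.60) − (-0.20)(0.00) = 0.5700
  C_12 = −[(-0.25)(0.60) − (-0.20)(-0.20)] = 0.1900
  C_13 = (-0.25)(0.00) − (0.95)(-0.20) = 0.1900
  C_21 = −[(-0.45)(0.60) − (-0.05)(0.00)] = 0.2700
  C_22 = (0.85)(0.60) − (-0.05)(-0.20) = 0.5000
  C_23 = −[(0.85)(0.00) − (-0.45)(-0.20)] = 0.0900
  C_31 = (-0.45)(-0.20) − (-0.05)(0.95) = 0.1375
  C_32 = −[(0.85)(-0.20) − (-0.05)(-0.25)] = 0.1825
  C_33 = (0.85)(0.95) − (-0.45)(-0.25) = 0.6950
det(I−A) = Σ_j (I−A)_1j·C_1j = (0.85)(0.5700) + (-0.45)(0.1900) + (-0.05)(0.1900) = 0.3895
adj(I−A) = Cᵀ =
  [ 0.5700   0.2700   0.1375]
  [ 0.1900   0.5000   0.1825]
  [ 0.1900   0.0900   0.6950]
(I − A)⁻¹ = adj(I−A) / det(I−A) ≈
  [   1.4634     0.6932     0.3530]
  [   0.4878     1.2837     0.4685]
  [   0.4878     0.2311     1.7843]
Δx = (I − A)⁻¹ Δd with Δd having +120 in the Dairy component and 0 elsewhere.
So Δx_F = L_FD · (+120), where L_FD = adj(I−A)_FD / det(I−A) = 0.1900 / 0.3895.
Δx_F = 0.1900 × (+120) / 0.3895 = 22.80 / 0.3895 ≈ 58.537.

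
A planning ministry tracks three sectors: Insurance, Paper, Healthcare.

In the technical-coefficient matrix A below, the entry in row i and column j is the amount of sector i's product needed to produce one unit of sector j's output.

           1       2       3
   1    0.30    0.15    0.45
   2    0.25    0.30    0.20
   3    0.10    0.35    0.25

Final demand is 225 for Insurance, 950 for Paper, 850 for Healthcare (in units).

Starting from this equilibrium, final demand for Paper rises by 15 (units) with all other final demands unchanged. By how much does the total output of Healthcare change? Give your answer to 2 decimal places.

I − A =
  [   0.70    -0.15    -0.45]
  [  -0.25     0.70    -0.20]
  [  -0.10    -0.35     0.75]
Cofactors of I−A, C_ij = (−1)^(i+j)·(minor ij) (rows/columns in the sector order above):
  C_11 = (0.70)(0.75) − (-0.20)(-0.35) = 0.4550
  C_12 = −[(-0.25)(0.75) − (-0.20)(-0.10)] = 0.2075
  C_13 = (-0.25)(-0.35) − (0.70)(-0.10) = 0.1575
  C_21 = −[(-0.15)(0.75) − (-0.45)(-0.35)] = 0.2700
  C_22 = (0.70)(0.75) − (-0.45)(-0.10) = 0.4800
  C_23 = −[(0.70)(-0.35) − (-0.15)(-0.10)] = 0.2600
  C_31 = (-0.15)(-0.20) − (-0.45)(0.70) = 0.3450
  C_32 = −[(0.70)(-0.20) − (-0.45)(-0.25)] = 0.2525
  C_33 = (0.70)(0.70) − (-0.15)(-0.25) = 0.4525
det(I−A) = Σ_j (I−A)_1j·C_1j = (0.70)(0.4550) + (-0.15)(0.2075) + (-0.45)(0.1575) = 0.2165
adj(I−A) = Cᵀ =
  [ 0.4550   0.2700   0.3450]
  [ 0.2075   0.4800   0.2525]
  [ 0.1575   0.2600   0.4525]
(I − A)⁻¹ = adj(I−A) / det(I−A) ≈
  [   2.1016     1.2471     1.5935]
  [   0.9584     2.2171     1.1663]
  [   0.7275     1.2009     2.0901]
Δx = (I − A)⁻¹ Δd with Δd having +15 in the Paper component and 0 elsewhere.
So Δx_3 = L_32 · (+15), where L_32 = adj(I−A)_32 / det(I−A) = 0.2600 / 0.2165.
Δx_3 = 0.2600 × (+15) / 0.2165 = 3.90 / 0.2165 ≈ 18.01.

Δx_3 = 18.01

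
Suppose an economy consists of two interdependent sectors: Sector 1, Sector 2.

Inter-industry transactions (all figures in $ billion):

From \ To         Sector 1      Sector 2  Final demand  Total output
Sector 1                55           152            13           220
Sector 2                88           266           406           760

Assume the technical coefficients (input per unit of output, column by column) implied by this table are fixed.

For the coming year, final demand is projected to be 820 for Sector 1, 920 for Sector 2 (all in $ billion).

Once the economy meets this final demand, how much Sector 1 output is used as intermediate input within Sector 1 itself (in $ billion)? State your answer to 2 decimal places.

Technical coefficients a_ij = z_ij / X_j:
  a_11 = 55/220 = 0.25, a_21 = 88/220 = 0.40
  a_12 = 152/760 = 0.20, a_22 = 266/760 = 0.35
I − A =
  [   0.75    -0.20]
  [  -0.40     0.65]
det(I−A) = (0.75)(0.65) − (-0.20)(-0.40) = 0.4075
adj(I−A) = [[0.65, 0.20], [0.40, 0.75]]
(I − A)⁻¹ = adj(I−A) / det(I−A) ≈
  [   1.5951     0.4908]
  [   0.9816     1.8405]
First solve x = (I − A)⁻¹ d = adj(I−A)·d / det(I−A); in particular x_1 = (0.65·820 + 0.20·920) / 0.4075 = 717.00 / 0.4075 ≈ 1759.5092.
Intermediate flow from 1 to 1: z_11 = a_11 · x_1 = 0.25 × 717.00 / 0.4075 = 179.25 / 0.4075 ≈ 439.88.

z_11 = 439.88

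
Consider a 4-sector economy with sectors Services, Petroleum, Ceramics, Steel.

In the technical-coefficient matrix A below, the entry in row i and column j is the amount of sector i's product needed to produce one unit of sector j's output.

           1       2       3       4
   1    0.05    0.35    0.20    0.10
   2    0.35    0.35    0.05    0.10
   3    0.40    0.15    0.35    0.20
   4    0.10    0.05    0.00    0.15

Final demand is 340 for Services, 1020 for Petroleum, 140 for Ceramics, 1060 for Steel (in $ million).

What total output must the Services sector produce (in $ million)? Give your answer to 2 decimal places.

x_1 = 2413.82

I − A =
  [   0.95    -0.35    -0.20    -0.10]
  [  -0.35     0.65    -0.05    -0.10]
  [  -0.40    -0.15     0.65    -0.20]
  [  -0.10    -0.05     0.00     0.85]
Compute the cofactors C_ij = (−1)^(i+j)·(3×3 minor ij) of I−A; the adjugate is their transpose:
adj(I−A) = Cᵀ =
  [ 0.349000   0.224125   0.124625   0.096750]
  [ 0.217875   0.446375   0.101375   0.102000]
  [ 0.281625   0.257125   0.404250   0.158500]
  [ 0.053875   0.052625   0.020625   0.245125]
det(I−A) = Σ_j (I−A)_1j·C_1j = (0.95)(0.349000) + (-0.35)(0.217875) + (-0.20)(0.281625) + (-0.10)(0.053875) = 0.19358125
(I − A)⁻¹ = adj(I−A) / det(I−A) ≈
  [   1.8029     1.1578     0.6438     0.4998]
  [   1.1255     2.3059     0.5237     0.5269]
  [   1.4548     1.3283     2.0883     0.8188]
  [   0.2783     0.2718     0.1065     1.2663]
x = (I − A)⁻¹ d = adj(I−A)·d / det(I−A), with det(I−A) = 0.19358125:
  x_1 = (0.349000·340 + 0.224125·1020 + 0.124625·140 + 0.096750·1060) / 0.19358125 = 467.27 / 0.19358125 ≈ 2413.82
  x_2 = (0.217875·340 + 0.446375·1020 + 0.101375·140 + 0.102000·1060) / 0.19358125 = 651.6925 / 0.19358125 ≈ 3366.51
  x_3 = (0.281625·340 + 0.257125·1020 + 0.404250·140 + 0.158500·1060) / 0.19358125 = 582.625 / 0.19358125 ≈ 3009.72
  x_4 = (0.053875·340 + 0.052625·1020 + 0.020625·140 + 0.245125·1060) / 0.19358125 = 334.715 / 0.19358125 ≈ 1729.07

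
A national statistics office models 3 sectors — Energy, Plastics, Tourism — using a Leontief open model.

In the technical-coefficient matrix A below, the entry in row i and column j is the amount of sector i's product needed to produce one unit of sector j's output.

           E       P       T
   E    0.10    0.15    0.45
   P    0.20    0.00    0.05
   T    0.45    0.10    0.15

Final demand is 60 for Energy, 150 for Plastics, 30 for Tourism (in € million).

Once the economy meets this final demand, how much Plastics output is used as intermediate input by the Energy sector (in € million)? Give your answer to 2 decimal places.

z_PE = 34.72

I − A =
  [   0.90    -0.15    -0.45]
  [  -0.20     1.00    -0.05]
  [  -0.45    -0.10     0.85]
Cofactors of I−A, C_ij = (−1)^(i+j)·(minor ij) (rows/columns in the sector order above):
  C_11 = (1.00)(0.85) − (-0.05)(-0.10) = 0.8450
  C_12 = −[(-0.20)(0.85) − (-0.05)(-0.45)] = 0.1925
  C_13 = (-0.20)(-0.10) − (1.00)(-0.45) = 0.4700
  C_21 = −[(-0.15)(0.85) − (-0.45)(-0.10)] = 0.1725
  C_22 = (0.90)(0.85) − (-0.45)(-0.45) = 0.5625
  C_23 = −[(0.90)(-0.10) − (-0.15)(-0.45)] = 0.1575
  C_31 = (-0.15)(-0.05) − (-0.45)(1.00) = 0.4575
  C_32 = −[(0.90)(-0.05) − (-0.45)(-0.20)] = 0.1350
  C_33 = (0.90)(1.00) − (-0.15)(-0.20) = 0.8700
det(I−A) = Σ_j (I−A)_1j·C_1j = (0.90)(0.8450) + (-0.15)(0.1925) + (-0.45)(0.4700) = 0.520125
adj(I−A) = Cᵀ =
  [ 0.8450   0.1725   0.4575]
  [ 0.1925   0.5625   0.1350]
  [ 0.4700   0.1575   0.8700]
(I − A)⁻¹ = adj(I−A) / det(I−A) ≈
  [   1.6246     0.3317     0.8796]
  [   0.3701     1.0815     0.2596]
  [   0.9036     0.3028     1.6727]
First solve x = (I − A)⁻¹ d = adj(I−A)·d / det(I−A); in particular x_E = (0.8450·60 + 0.1725·150 + 0.4575·30) / 0.520125 = 90.30 / 0.520125 ≈ 173.6121.
Intermediate flow from P to E: z_PE = a_PE · x_E = 0.20 × 90.30 / 0.520125 = 18.06 / 0.520125 ≈ 34.72.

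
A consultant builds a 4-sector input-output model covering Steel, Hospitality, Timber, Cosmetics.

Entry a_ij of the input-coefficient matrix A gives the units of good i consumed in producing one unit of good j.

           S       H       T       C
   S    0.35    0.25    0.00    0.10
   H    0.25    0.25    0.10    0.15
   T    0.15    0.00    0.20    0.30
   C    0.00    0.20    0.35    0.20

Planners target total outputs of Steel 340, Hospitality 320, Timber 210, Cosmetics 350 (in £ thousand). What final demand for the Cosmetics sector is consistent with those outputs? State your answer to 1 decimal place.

d_C = 142.5

I − A =
  [   0.65    -0.25     0.00    -0.10]
  [  -0.25     0.75    -0.10    -0.15]
  [  -0.15     0.00     0.80    -0.30]
  [   0.00    -0.20    -0.35     0.80]
d = (I − A) x:
  d_S = (+0.65)·340 + (-0.25)·320 + (+0.00)·210 + (-0.10)·350 = 106.0
  d_H = (-0.25)·340 + (+0.75)·320 + (-0.10)·210 + (-0.15)·350 = 81.5
  d_T = (-0.15)·340 + (+0.00)·320 + (+0.80)·210 + (-0.30)·350 = 12.0
  d_C = (+0.00)·340 + (-0.20)·320 + (-0.35)·210 + (+0.80)·350 = 142.5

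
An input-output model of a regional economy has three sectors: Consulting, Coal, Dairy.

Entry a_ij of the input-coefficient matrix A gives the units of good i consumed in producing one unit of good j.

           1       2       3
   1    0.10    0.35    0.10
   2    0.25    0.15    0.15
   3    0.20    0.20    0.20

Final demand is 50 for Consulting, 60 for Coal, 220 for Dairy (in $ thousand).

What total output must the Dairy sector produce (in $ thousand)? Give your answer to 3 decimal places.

I − A =
  [   0.90    -0.35    -0.10]
  [  -0.25     0.85    -0.15]
  [  -0.20    -0.20     0.80]
Cofactors of I−A, C_ij = (−1)^(i+j)·(minor ij) (rows/columns in the sector order above):
  C_11 = (0.85)(0.80) − (-0.15)(-0.20) = 0.6500
  C_12 = −[(-0.25)(0.80) − (-0.15)(-0.20)] = 0.2300
  C_13 = (-0.25)(-0.20) − (0.85)(-0.20) = 0.2200
  C_21 = −[(-0.35)(0.80) − (-0.10)(-0.20)] = 0.3000
  C_22 = (0.90)(0.80) − (-0.10)(-0.20) = 0.7000
  C_23 = −[(0.90)(-0.20) − (-0.35)(-0.20)] = 0.2500
  C_31 = (-0.35)(-0.15) − (-0.10)(0.85) = 0.1375
  C_32 = −[(0.90)(-0.15) − (-0.10)(-0.25)] = 0.1600
  C_33 = (0.90)(0.85) − (-0.35)(-0.25) = 0.6775
det(I−A) = Σ_j (I−A)_1j·C_1j = (0.90)(0.6500) + (-0.35)(0.2300) + (-0.10)(0.2200) = 0.4825
adj(I−A) = Cᵀ =
  [ 0.6500   0.3000   0.1375]
  [ 0.2300   0.7000   0.1600]
  [ 0.2200   0.2500   0.6775]
(I − A)⁻¹ = adj(I−A) / det(I−A) ≈
  [   1.3472     0.6218     0.2850]
  [   0.4767     1.4508     0.3316]
  [   0.4560     0.5181     1.4041]
x = (I − A)⁻¹ d = adj(I−A)·d / det(I−A), with det(I−A) = 0.4825:
  x_1 = (0.6500·50 + 0.3000·60 + 0.1375·220) / 0.4825 = 80.75 / 0.4825 ≈ 167.358
  x_2 = (0.2300·50 + 0.7000·60 + 0.1600·220) / 0.4825 = 88.70 / 0.4825 ≈ 183.834
  x_3 = (0.2200·50 + 0.2500·60 + 0.6775·220) / 0.4825 = 175.05 / 0.4825 ≈ 362.798

x_3 = 362.798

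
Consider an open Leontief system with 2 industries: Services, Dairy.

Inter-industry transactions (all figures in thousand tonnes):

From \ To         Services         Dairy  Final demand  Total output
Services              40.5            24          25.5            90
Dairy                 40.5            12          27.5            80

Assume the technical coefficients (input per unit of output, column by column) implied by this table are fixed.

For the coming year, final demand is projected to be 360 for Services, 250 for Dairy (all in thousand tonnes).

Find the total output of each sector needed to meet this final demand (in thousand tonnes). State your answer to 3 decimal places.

x_S = 1145.865, x_D = 900.752

Technical coefficients a_ij = z_ij / X_j:
  a_SS = 40.5/90 = 0.45, a_DS = 40.5/90 = 0.45
  a_SD = 24/80 = 0.30, a_DD = 12/80 = 0.15
I − A =
  [   0.55    -0.30]
  [  -0.45     0.85]
det(I−A) = (0.55)(0.85) − (-0.30)(-0.45) = 0.3325
adj(I−A) = [[0.85, 0.30], [0.45, 0.55]]
(I − A)⁻¹ = adj(I−A) / det(I−A) ≈
  [   2.5564     0.9023]
  [   1.3534     1.6541]
x = (I − A)⁻¹ d = adj(I−A)·d / det(I−A), with det(I−A) = 0.3325:
  x_S = (0.85·360 + 0.30·250) / 0.3325 = 381.00 / 0.3325 ≈ 1145.865
  x_D = (0.45·360 + 0.55·250) / 0.3325 = 299.50 / 0.3325 ≈ 900.752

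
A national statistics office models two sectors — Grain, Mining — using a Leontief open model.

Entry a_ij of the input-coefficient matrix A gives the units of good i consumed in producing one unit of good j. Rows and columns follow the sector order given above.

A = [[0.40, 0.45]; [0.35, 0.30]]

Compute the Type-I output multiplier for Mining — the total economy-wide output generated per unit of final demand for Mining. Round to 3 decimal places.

m_2 = 4.000

I − A =
  [   0.60    -0.45]
  [  -0.35     0.70]
det(I−A) = (0.60)(0.70) − (-0.45)(-0.35) = 0.2625
adj(I−A) = [[0.70, 0.45], [0.35, 0.60]]
(I − A)⁻¹ = adj(I−A) / det(I−A) ≈
  [   2.6667     1.7143]
  [   1.3333     2.2857]
The output multiplier for sector j is the column-j sum of the Leontief inverse (I − A)⁻¹ = adj(I−A) / det(I−A).
Column 2 of adj(I−A): (0.45, 0.60); det(I−A) = 0.2625.
m_2 = (0.45 + 0.60) / 0.2625 = 1.05 / 0.2625 = 4.000.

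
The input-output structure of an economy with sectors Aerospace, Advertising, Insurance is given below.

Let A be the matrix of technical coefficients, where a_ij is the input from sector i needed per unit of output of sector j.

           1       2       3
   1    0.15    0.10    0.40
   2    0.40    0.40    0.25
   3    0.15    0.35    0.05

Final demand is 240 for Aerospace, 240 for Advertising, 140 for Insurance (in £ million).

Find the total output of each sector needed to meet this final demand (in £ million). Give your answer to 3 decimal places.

x_1 = 757.304, x_2 = 1200.362, x_3 = 709.181

I − A =
  [   0.85    -0.10    -0.40]
  [  -0.40     0.60    -0.25]
  [  -0.15    -0.35     0.95]
Cofactors of I−A, C_ij = (−1)^(i+j)·(minor ij) (rows/columns in the sector order above):
  C_11 = (0.60)(0.95) − (-0.25)(-0.35) = 0.4825
  C_12 = −[(-0.40)(0.95) − (-0.25)(-0.15)] = 0.4175
  C_13 = (-0.40)(-0.35) − (0.60)(-0.15) = 0.2300
  C_21 = −[(-0.10)(0.95) − (-0.40)(-0.35)] = 0.2350
  C_22 = (0.85)(0.95) − (-0.40)(-0.15) = 0.7475
  C_23 = −[(0.85)(-0.35) − (-0.10)(-0.15)] = 0.3125
  C_31 = (-0.10)(-0.25) − (-0.40)(0.60) = 0.2650
  C_32 = −[(0.85)(-0.25) − (-0.40)(-0.40)] = 0.3725
  C_33 = (0.85)(0.60) − (-0.10)(-0.40) = 0.4700
det(I−A) = Σ_j (I−A)_1j·C_1j = (0.85)(0.4825) + (-0.10)(0.4175) + (-0.40)(0.2300) = 0.276375
adj(I−A) = Cᵀ =
  [ 0.4825   0.2350   0.2650]
  [ 0.4175   0.7475   0.3725]
  [ 0.2300   0.3125   0.4700]
(I − A)⁻¹ = adj(I−A) / det(I−A) ≈
  [   1.7458     0.8503     0.9588]
  [   1.5106     2.7047     1.3478]
  [   0.8322     1.1307     1.7006]
x = (I − A)⁻¹ d = adj(I−A)·d / det(I−A), with det(I−A) = 0.276375:
  x_1 = (0.4825·240 + 0.2350·240 + 0.2650·140) / 0.276375 = 209.30 / 0.276375 ≈ 757.304
  x_2 = (0.4175·240 + 0.7475·240 + 0.3725·140) / 0.276375 = 331.75 / 0.276375 ≈ 1200.362
  x_3 = (0.2300·240 + 0.3125·240 + 0.4700·140) / 0.276375 = 196.00 / 0.276375 ≈ 709.181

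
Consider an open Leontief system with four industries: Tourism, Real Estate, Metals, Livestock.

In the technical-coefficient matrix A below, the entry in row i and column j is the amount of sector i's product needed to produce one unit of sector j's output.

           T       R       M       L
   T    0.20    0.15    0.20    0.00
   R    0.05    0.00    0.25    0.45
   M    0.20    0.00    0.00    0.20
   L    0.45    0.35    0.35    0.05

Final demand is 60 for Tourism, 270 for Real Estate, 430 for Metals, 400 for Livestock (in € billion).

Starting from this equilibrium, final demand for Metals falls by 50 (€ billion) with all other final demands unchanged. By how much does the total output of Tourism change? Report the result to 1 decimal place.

I − A =
  [   0.80    -0.15    -0.20     0.00]
  [  -0.05     1.00    -0.25    -0.45]
  [  -0.20     0.00     1.00    -0.20]
  [  -0.45    -0.35    -0.35     0.95]
Compute the cofactors C_ij = (−1)^(i+j)·(3×3 minor ij) of I−A; the adjugate is their transpose:
adj(I−A) = Cᵀ =
  [ 0.70500   0.14600   0.21775   0.11500]
  [ 0.34800   0.64800   0.36600   0.38400]
  [ 0.25200   0.09800   0.59650   0.17200]
  [ 0.55500   0.34400   0.45775   0.74500]
det(I−A) = Σ_j (I−A)_1j·C_1j = (0.80)(0.70500) + (-0.15)(0.34800) + (-0.20)(0.25200) + (0.00)(0.55500) = 0.4614
(I − A)⁻¹ = adj(I−A) / det(I−A) ≈
  [   1.5280     0.3164     0.4719     0.2492]
  [   0.7542     1.4044     0.7932     0.8322]
  [   0.5462     0.2124     1.2928     0.3728]
  [   1.2029     0.7456     0.9921     1.6147]
Δx = (I − A)⁻¹ Δd with Δd having -50 in the Metals component and 0 elsewhere.
So Δx_T = L_TM · (-50), where L_TM = adj(I−A)_TM / det(I−A) = 0.21775 / 0.4614.
Δx_T = 0.21775 × (-50) / 0.4614 = -10.8875 / 0.4614 ≈ -23.6.

Δx_T = -23.6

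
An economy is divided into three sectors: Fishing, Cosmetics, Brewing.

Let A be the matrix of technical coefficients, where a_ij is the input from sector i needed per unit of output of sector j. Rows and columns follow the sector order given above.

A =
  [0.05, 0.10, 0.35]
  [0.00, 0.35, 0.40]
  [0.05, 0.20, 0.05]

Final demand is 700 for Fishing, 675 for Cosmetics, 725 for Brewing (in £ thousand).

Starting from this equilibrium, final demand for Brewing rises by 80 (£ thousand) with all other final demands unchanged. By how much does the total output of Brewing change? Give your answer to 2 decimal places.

Δx_3 = 99.35

I − A =
  [   0.95    -0.10    -0.35]
  [   0.00     0.65    -0.40]
  [  -0.05    -0.20     0.95]
Cofactors of I−A, C_ij = (−1)^(i+j)·(minor ij) (rows/columns in the sector order above):
  C_11 = (0.65)(0.95) − (-0.40)(-0.20) = 0.5375
  C_12 = −[(0.00)(0.95) − (-0.40)(-0.05)] = 0.0200
  C_13 = (0.00)(-0.20) − (0.65)(-0.05) = 0.0325
  C_21 = −[(-0.10)(0.95) − (-0.35)(-0.20)] = 0.1650
  C_22 = (0.95)(0.95) − (-0.35)(-0.05) = 0.8850
  C_23 = −[(0.95)(-0.20) − (-0.10)(-0.05)] = 0.1950
  C_31 = (-0.10)(-0.40) − (-0.35)(0.65) = 0.2675
  C_32 = −[(0.95)(-0.40) − (-0.35)(0.00)] = 0.3800
  C_33 = (0.95)(0.65) − (-0.10)(0.00) = 0.6175
det(I−A) = Σ_j (I−A)_1j·C_1j = (0.95)(0.5375) + (-0.10)(0.0200) + (-0.35)(0.0325) = 0.49725
adj(I−A) = Cᵀ =
  [ 0.5375   0.1650   0.2675]
  [ 0.0200   0.8850   0.3800]
  [ 0.0325   0.1950   0.6175]
(I − A)⁻¹ = adj(I−A) / det(I−A) ≈
  [   1.0809     0.3318     0.5380]
  [   0.0402     1.7798     0.7642]
  [   0.0654     0.3922     1.2418]
Δx = (I − A)⁻¹ Δd with Δd having +80 in the Brewing component and 0 elsewhere.
So Δx_3 = L_33 · (+80), where L_33 = adj(I−A)_33 / det(I−A) = 0.6175 / 0.49725.
Δx_3 = 0.6175 × (+80) / 0.49725 = 49.40 / 0.49725 ≈ 99.35.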